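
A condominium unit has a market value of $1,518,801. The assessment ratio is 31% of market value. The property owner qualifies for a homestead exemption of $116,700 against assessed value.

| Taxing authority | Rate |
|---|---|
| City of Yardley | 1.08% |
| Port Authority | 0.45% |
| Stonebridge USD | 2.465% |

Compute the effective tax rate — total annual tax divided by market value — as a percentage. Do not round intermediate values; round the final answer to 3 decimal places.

Assessed value = $1,518,801 × 0.31 = $470,828.31
Taxable value = $470,828.31 − $116,700 = $354,128.31
City of Yardley: $354,128.31 × 0.0108 = $3,824.585748
Port Authority: $354,128.31 × 0.0045 = $1,593.577395
Stonebridge USD: $354,128.31 × 0.02465 = $8,729.2628415
Total tax = $14,147.4259845
Effective rate = $14,147.4259845 ÷ $1,518,801 = 0.931% of market value

0.931%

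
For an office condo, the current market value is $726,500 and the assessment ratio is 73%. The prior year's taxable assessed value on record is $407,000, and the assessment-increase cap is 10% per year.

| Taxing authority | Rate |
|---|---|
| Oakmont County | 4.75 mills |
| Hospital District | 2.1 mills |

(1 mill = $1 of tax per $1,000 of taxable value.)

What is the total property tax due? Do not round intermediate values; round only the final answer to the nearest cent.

Uncapped assessed value = $726,500 × 0.73 = $530,345
Cap limit = $407,000 × 1.1 = $447,700
Taxable assessed value = min($530,345, $447,700) = $447,700 (cap binds)
Oakmont County: $447,700 × 0.00475 = $2,126.575
Hospital District: $447,700 × 0.0021 = $940.17
Total = $3,066.745

$3,066.75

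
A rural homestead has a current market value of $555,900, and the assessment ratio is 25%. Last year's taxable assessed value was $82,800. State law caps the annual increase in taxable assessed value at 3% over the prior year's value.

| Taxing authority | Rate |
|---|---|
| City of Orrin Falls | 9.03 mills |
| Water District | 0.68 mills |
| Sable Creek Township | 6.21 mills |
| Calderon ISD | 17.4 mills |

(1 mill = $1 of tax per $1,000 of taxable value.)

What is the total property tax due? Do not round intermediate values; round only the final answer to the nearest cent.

$2,841.66

Uncapped assessed value = $555,900 × 0.25 = $138,975
Cap limit = $82,800 × 1.03 = $85,284
Taxable assessed value = min($138,975, $85,284) = $85,284 (cap binds)
City of Orrin Falls: $85,284 × 0.00903 = $770.11452
Water District: $85,284 × 0.00068 = $57.99312
Sable Creek Township: $85,284 × 0.00621 = $529.61364
Calderon ISD: $85,284 × 0.0174 = $1,483.9416
Total = $2,841.66288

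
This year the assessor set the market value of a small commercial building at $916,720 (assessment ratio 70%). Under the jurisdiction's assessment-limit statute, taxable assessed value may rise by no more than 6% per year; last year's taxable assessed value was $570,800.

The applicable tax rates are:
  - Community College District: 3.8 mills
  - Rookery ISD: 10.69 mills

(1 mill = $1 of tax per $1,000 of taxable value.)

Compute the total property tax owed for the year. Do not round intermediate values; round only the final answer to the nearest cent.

$8,767.15

Uncapped assessed value = $916,720 × 0.7 = $641,704
Cap limit = $570,800 × 1.06 = $605,048
Taxable assessed value = min($641,704, $605,048) = $605,048 (cap binds)
Community College District: $605,048 × 0.0038 = $2,299.1824
Rookery ISD: $605,048 × 0.01069 = $6,467.96312
Total = $8,767.14552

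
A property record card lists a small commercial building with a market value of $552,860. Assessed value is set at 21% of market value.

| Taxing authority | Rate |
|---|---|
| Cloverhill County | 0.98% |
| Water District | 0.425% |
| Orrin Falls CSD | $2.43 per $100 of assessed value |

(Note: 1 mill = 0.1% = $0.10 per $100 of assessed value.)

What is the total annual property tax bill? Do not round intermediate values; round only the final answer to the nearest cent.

Assessed value = $552,860 × 0.21 = $116,100.6
Cloverhill County: $116,100.6 × 0.0098 = $1,137.78588
Water District: $116,100.6 × 0.00425 = $493.42755
Orrin Falls CSD: $116,100.6 × 0.0243 = $2,821.24458
Total = $4,452.45801

$4,452.46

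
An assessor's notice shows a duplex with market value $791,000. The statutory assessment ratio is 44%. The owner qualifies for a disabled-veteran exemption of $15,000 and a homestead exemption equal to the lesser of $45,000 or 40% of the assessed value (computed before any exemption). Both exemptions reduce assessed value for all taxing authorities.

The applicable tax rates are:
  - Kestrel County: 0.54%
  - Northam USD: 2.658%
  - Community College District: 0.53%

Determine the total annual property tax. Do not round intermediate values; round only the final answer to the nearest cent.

$10,738.13

Assessed value = $791,000 × 0.44 = $348,040
Homestead exemption = min($45,000, 40% × $348,040) = min($45,000, $139,216) = $45,000 (dollar cap binds)
Taxable value = $348,040 − $15,000 − $45,000 = $288,040
Kestrel County: $288,040 × 0.0054 = $1,555.416
Northam USD: $288,040 × 0.02658 = $7,656.1032
Community College District: $288,040 × 0.0053 = $1,526.612
Total = $10,738.1312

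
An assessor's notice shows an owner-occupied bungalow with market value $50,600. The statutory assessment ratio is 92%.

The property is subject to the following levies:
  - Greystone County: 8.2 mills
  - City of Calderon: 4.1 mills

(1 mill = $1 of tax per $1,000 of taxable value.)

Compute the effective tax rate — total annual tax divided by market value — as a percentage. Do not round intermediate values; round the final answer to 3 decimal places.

Assessed value = $50,600 × 0.92 = $46,552
Greystone County: $46,552 × 0.0082 = $381.7264
City of Calderon: $46,552 × 0.0041 = $190.8632
Total tax = $572.5896
Effective rate = $572.5896 ÷ $50,600 = 1.132% of market value

1.132%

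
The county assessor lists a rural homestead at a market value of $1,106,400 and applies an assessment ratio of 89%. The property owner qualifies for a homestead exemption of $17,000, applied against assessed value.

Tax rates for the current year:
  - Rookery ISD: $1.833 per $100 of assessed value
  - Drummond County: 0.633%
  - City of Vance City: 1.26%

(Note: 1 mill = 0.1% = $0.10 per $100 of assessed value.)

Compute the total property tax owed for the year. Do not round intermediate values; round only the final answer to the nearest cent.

Assessed value = $1,106,400 × 0.89 = $984,696
Taxable value = $984,696 − $17,000 = $967,696
Rookery ISD: $967,696 × 0.01833 = $17,737.86768
Drummond County: $967,696 × 0.00633 = $6,125.51568
City of Vance City: $967,696 × 0.0126 = $12,192.9696
Total = $36,056.35296

$36,056.35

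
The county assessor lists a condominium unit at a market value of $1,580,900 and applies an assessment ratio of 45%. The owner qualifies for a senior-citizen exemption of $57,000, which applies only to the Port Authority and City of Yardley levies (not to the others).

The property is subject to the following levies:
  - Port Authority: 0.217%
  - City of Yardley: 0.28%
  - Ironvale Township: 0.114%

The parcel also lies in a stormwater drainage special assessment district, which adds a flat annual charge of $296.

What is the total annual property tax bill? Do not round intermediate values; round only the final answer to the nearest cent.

Assessed value = $1,580,900 × 0.45 = $711,405
Port Authority: ($711,405 − $57,000) × 0.00217 = $654,405 × 0.00217 = $1,420.05885
City of Yardley: ($711,405 − $57,000) × 0.0028 = $654,405 × 0.0028 = $1,832.334
Ironvale Township: $711,405 × 0.00114 = $811.0017
Levies subtotal = $4,063.39455
Total = $4,063.39455 + $296 = $4,359.39455

$4,359.39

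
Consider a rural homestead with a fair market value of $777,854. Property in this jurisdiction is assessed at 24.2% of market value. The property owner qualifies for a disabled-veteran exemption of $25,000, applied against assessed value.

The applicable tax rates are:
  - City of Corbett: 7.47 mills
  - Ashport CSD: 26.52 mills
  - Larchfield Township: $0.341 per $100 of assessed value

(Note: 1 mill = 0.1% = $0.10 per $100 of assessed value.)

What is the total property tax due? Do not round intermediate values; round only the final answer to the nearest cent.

$6,105.20

Assessed value = $777,854 × 0.242 = $188,240.668
Taxable value = $188,240.668 − $25,000 = $163,240.668
City of Corbett: $163,240.668 × 0.00747 = $1,219.40778996
Ashport CSD: $163,240.668 × 0.02652 = $4,329.14251536
Larchfield Township: $163,240.668 × 0.00341 = $556.65067788
Total = $6,105.2009832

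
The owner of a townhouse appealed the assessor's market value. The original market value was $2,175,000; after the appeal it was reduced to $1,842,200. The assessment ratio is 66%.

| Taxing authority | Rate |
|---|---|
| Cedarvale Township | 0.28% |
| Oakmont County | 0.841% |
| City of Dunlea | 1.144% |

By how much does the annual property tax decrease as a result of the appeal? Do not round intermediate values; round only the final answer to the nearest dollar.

Old assessed value = $2,175,000 × 0.66 = $1,435,500
New assessed value = $1,842,200 × 0.66 = $1,215,852
Combined rate = 0.0028 + 0.00841 + 0.01144 = 0.02265
Old tax = $1,435,500 × 0.02265 = $32,514.075
New tax = $1,215,852 × 0.02265 = $27,539.0478
Reduction = $32,514.075 − $27,539.0478 = $4,975.0272

$4,975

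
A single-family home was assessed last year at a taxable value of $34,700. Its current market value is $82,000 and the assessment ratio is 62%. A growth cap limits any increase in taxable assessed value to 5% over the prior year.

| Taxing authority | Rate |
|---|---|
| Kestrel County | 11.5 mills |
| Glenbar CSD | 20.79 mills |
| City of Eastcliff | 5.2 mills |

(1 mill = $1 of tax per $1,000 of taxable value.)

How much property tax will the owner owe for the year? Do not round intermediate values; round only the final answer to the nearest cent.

$1,365.95

Uncapped assessed value = $82,000 × 0.62 = $50,840
Cap limit = $34,700 × 1.05 = $36,435
Taxable assessed value = min($50,840, $36,435) = $36,435 (cap binds)
Kestrel County: $36,435 × 0.0115 = $419.0025
Glenbar CSD: $36,435 × 0.02079 = $757.48365
City of Eastcliff: $36,435 × 0.0052 = $189.462
Total = $1,365.94815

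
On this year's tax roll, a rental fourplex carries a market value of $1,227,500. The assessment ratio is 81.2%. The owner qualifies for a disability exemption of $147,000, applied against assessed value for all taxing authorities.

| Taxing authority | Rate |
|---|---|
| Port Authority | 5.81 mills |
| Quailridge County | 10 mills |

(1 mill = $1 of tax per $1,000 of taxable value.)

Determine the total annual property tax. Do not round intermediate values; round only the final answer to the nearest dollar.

$13,434

Assessed value = $1,227,500 × 0.812 = $996,730
Taxable value = $996,730 − $147,000 = $849,730
Port Authority: $849,730 × 0.00581 = $4,936.9313
Quailridge County: $849,730 × 0.01 = $8,497.3
Total = $4,936.9313 + $8,497.3 = $13,434.2313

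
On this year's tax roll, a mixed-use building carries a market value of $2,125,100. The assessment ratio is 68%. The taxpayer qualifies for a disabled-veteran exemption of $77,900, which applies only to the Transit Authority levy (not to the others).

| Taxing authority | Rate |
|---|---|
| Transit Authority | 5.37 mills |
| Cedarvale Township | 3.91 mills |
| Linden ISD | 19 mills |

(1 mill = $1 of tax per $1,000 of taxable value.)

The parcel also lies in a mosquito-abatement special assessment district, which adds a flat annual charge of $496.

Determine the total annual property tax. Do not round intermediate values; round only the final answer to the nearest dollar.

$40,944

Assessed value = $2,125,100 × 0.68 = $1,445,068
Transit Authority: ($1,445,068 − $77,900) × 0.00537 = $1,367,168 × 0.00537 = $7,341.69216
Cedarvale Township: $1,445,068 × 0.00391 = $5,650.21588
Linden ISD: $1,445,068 × 0.019 = $27,456.292
Levies subtotal = $40,448.20004
Total = $40,448.20004 + $496 = $40,944.20004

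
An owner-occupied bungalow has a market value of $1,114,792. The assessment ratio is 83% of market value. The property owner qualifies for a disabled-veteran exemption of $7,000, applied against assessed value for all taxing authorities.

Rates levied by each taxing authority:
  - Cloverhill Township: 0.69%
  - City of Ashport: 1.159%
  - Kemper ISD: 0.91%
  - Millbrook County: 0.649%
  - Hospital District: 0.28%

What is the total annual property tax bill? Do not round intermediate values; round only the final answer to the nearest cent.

$33,866.07

Assessed value = $1,114,792 × 0.83 = $925,277.36
Taxable value = $925,277.36 − $7,000 = $918,277.36
Cloverhill Township: $918,277.36 × 0.0069 = $6,336.113784
City of Ashport: $918,277.36 × 0.01159 = $10,642.8346024
Kemper ISD: $918,277.36 × 0.0091 = $8,356.323976
Millbrook County: $918,277.36 × 0.00649 = $5,959.6200664
Hospital District: $918,277.36 × 0.0028 = $2,571.176608
Total = $6,336.113784 + $10,642.8346024 + $8,356.323976 + $5,959.6200664 + $2,571.176608 = $33,866.0690368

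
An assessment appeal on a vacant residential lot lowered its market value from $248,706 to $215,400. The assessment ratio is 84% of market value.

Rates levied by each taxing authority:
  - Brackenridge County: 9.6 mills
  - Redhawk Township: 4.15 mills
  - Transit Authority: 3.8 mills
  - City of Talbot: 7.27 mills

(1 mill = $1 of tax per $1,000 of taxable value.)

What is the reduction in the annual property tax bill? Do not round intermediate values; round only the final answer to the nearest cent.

Old assessed value = $248,706 × 0.84 = $208,913.04
New assessed value = $215,400 × 0.84 = $180,936
Combined rate = 0.0096 + 0.00415 + 0.0038 + 0.00727 = 0.02482
Old tax = $208,913.04 × 0.02482 = $5,185.2216528
New tax = $180,936 × 0.02482 = $4,490.83152
Reduction = $5,185.2216528 − $4,490.83152 = $694.3901328

$694.39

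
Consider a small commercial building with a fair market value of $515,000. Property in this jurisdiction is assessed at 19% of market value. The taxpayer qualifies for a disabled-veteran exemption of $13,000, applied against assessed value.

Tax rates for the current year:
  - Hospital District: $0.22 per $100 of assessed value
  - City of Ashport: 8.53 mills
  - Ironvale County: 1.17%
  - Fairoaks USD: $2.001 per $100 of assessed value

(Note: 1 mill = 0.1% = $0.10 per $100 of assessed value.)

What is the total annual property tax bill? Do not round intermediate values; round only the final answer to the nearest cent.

Assessed value = $515,000 × 0.19 = $97,850
Taxable value = $97,850 − $13,000 = $84,850
Hospital District: $84,850 × 0.0022 = $186.67
City of Ashport: $84,850 × 0.00853 = $723.7705
Ironvale County: $84,850 × 0.0117 = $992.745
Fairoaks USD: $84,850 × 0.02001 = $1,697.8485
Total = $3,601.034

$3,601.03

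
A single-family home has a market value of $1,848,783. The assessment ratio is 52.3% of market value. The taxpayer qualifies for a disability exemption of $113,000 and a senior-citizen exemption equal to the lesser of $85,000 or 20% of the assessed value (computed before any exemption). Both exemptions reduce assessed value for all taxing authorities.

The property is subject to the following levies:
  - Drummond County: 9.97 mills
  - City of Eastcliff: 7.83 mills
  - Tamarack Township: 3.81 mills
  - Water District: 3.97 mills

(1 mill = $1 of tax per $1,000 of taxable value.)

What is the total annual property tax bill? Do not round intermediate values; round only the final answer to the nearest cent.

$19,668.81

Assessed value = $1,848,783 × 0.523 = $966,913.509
Senior-citizen exemption = min($85,000, 20% × $966,913.509) = min($85,000, $193,382.7018) = $85,000 (dollar cap binds)
Taxable value = $966,913.509 − $113,000 − $85,000 = $768,913.509
Drummond County: $768,913.509 × 0.00997 = $7,666.06768473
City of Eastcliff: $768,913.509 × 0.00783 = $6,020.59277547
Tamarack Township: $768,913.509 × 0.00381 = $2,929.56046929
Water District: $768,913.509 × 0.00397 = $3,052.58663073
Total = $19,668.80756022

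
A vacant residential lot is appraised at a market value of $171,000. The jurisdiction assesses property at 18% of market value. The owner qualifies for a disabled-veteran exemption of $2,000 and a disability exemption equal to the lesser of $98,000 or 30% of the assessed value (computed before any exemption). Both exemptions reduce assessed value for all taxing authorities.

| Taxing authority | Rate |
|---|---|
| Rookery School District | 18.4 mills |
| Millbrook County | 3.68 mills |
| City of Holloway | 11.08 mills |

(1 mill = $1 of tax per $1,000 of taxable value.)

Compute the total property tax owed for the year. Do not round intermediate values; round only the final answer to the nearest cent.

Assessed value = $171,000 × 0.18 = $30,780
Disability exemption = min($98,000, 30% × $30,780) = min($98,000, $9,234) = $9,234 (percentage binds)
Taxable value = $30,780 − $2,000 − $9,234 = $19,546
Rookery School District: $19,546 × 0.0184 = $359.6464
Millbrook County: $19,546 × 0.00368 = $71.92928
City of Holloway: $19,546 × 0.01108 = $216.56968
Total = $648.14536

$648.15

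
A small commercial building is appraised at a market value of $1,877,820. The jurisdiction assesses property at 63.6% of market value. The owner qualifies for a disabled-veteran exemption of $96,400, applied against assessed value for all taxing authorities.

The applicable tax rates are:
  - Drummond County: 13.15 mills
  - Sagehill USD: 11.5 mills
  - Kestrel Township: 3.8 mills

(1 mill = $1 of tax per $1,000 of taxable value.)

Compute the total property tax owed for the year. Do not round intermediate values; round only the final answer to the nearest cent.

$31,235.07

Assessed value = $1,877,820 × 0.636 = $1,194,293.52
Taxable value = $1,194,293.52 − $96,400 = $1,097,893.52
Drummond County: $1,097,893.52 × 0.01315 = $14,437.299788
Sagehill USD: $1,097,893.52 × 0.0115 = $12,625.77548
Kestrel Township: $1,097,893.52 × 0.0038 = $4,171.995376
Total = $14,437.299788 + $12,625.77548 + $4,171.995376 = $31,235.070644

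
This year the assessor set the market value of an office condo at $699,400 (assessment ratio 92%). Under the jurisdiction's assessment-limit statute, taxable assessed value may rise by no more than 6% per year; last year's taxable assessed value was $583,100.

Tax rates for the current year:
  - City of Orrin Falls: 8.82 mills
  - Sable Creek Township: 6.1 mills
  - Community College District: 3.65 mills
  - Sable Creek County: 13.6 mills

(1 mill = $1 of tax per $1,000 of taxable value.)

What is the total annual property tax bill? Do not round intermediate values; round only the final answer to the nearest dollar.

Uncapped assessed value = $699,400 × 0.92 = $643,448
Cap limit = $583,100 × 1.06 = $618,086
Taxable assessed value = min($643,448, $618,086) = $618,086 (cap binds)
City of Orrin Falls: $618,086 × 0.00882 = $5,451.51852
Sable Creek Township: $618,086 × 0.0061 = $3,770.3246
Community College District: $618,086 × 0.00365 = $2,256.0139
Sable Creek County: $618,086 × 0.0136 = $8,405.9696
Total = $19,883.82662

$19,884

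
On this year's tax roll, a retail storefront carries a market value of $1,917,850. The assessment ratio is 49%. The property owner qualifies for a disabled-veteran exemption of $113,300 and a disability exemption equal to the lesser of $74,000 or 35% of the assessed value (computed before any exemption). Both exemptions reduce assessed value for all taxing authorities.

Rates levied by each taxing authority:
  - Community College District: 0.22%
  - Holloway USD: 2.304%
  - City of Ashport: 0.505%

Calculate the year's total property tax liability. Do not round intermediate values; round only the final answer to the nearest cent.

Assessed value = $1,917,850 × 0.49 = $939,746.5
Disability exemption = min($74,000, 35% × $939,746.5) = min($74,000, $328,911.275) = $74,000 (dollar cap binds)
Taxable value = $939,746.5 − $113,300 − $74,000 = $752,446.5
Community College District: $752,446.5 × 0.0022 = $1,655.3823
Holloway USD: $752,446.5 × 0.02304 = $17,336.36736
City of Ashport: $752,446.5 × 0.00505 = $3,799.854825
Total = $22,791.604485

$22,791.60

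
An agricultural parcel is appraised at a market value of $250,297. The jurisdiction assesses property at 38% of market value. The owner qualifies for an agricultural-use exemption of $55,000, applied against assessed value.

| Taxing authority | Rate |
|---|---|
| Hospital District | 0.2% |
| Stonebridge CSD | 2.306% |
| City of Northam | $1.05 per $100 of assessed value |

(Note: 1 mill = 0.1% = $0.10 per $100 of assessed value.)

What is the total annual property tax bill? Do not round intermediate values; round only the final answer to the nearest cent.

Assessed value = $250,297 × 0.38 = $95,112.86
Taxable value = $95,112.86 − $55,000 = $40,112.86
Hospital District: $40,112.86 × 0.002 = $80.22572
Stonebridge CSD: $40,112.86 × 0.02306 = $925.0025516
City of Northam: $40,112.86 × 0.0105 = $421.18503
Total = $1,426.4133016

$1,426.41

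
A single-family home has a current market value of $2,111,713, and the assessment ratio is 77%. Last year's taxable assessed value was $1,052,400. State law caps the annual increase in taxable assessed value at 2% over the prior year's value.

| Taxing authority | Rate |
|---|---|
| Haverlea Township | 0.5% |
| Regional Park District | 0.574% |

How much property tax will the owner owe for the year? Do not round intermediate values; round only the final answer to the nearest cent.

$11,528.83

Uncapped assessed value = $2,111,713 × 0.77 = $1,626,019.01
Cap limit = $1,052,400 × 1.02 = $1,073,448
Taxable assessed value = min($1,626,019.01, $1,073,448) = $1,073,448 (cap binds)
Haverlea Township: $1,073,448 × 0.005 = $5,367.24
Regional Park District: $1,073,448 × 0.00574 = $6,161.59152
Total = $11,528.83152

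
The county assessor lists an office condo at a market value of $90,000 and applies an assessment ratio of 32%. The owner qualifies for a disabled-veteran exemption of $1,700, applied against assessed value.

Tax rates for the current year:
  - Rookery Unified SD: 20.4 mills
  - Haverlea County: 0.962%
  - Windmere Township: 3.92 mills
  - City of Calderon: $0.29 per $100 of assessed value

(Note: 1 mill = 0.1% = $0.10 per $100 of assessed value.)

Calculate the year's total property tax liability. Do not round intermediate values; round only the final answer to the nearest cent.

$998.36

Assessed value = $90,000 × 0.32 = $28,800
Taxable value = $28,800 − $1,700 = $27,100
Rookery Unified SD: $27,100 × 0.0204 = $552.84
Haverlea County: $27,100 × 0.00962 = $260.702
Windmere Township: $27,100 × 0.00392 = $106.232
City of Calderon: $27,100 × 0.0029 = $78.59
Total = $998.364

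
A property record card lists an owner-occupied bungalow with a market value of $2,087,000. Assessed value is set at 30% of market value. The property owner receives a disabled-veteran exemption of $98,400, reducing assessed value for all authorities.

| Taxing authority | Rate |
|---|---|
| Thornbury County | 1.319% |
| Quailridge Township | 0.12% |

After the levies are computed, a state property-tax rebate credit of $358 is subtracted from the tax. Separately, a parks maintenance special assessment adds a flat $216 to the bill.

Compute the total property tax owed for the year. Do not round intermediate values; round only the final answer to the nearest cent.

Assessed value = $2,087,000 × 0.3 = $626,100
Taxable value = $626,100 − $98,400 = $527,700
Thornbury County: $527,700 × 0.01319 = $6,960.363
Quailridge Township: $527,700 × 0.0012 = $633.24
Levies subtotal = $7,593.603
After credit = $7,593.603 − $358 = $7,235.603
Total = $7,235.603 + $216 = $7,451.603

$7,451.60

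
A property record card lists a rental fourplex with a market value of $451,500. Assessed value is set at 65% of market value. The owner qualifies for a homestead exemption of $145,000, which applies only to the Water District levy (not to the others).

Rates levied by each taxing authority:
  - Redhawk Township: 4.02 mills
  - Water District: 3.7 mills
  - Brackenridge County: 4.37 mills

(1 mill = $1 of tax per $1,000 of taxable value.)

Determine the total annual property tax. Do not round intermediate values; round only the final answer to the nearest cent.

$3,011.61

Assessed value = $451,500 × 0.65 = $293,475
Redhawk Township: $293,475 × 0.00402 = $1,179.7695
Water District: ($293,475 − $145,000) × 0.0037 = $148,475 × 0.0037 = $549.3575
Brackenridge County: $293,475 × 0.00437 = $1,282.48575
Total = $3,011.61275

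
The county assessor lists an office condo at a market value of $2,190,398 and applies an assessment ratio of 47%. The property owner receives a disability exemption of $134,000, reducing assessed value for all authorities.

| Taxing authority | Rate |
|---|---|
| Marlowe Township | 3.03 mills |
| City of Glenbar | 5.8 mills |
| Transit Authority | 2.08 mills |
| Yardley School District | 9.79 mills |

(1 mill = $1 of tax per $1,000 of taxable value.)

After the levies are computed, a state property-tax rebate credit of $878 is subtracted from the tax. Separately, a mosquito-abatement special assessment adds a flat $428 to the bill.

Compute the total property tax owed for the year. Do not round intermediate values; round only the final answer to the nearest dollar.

Assessed value = $2,190,398 × 0.47 = $1,029,487.06
Taxable value = $1,029,487.06 − $134,000 = $895,487.06
Marlowe Township: $895,487.06 × 0.00303 = $2,713.3257918
City of Glenbar: $895,487.06 × 0.0058 = $5,193.824948
Transit Authority: $895,487.06 × 0.00208 = $1,862.6130848
Yardley School District: $895,487.06 × 0.00979 = $8,766.8183174
Levies subtotal = $18,536.582142
After credit = $18,536.582142 − $878 = $17,658.582142
Total = $17,658.582142 + $428 = $18,086.582142

$18,087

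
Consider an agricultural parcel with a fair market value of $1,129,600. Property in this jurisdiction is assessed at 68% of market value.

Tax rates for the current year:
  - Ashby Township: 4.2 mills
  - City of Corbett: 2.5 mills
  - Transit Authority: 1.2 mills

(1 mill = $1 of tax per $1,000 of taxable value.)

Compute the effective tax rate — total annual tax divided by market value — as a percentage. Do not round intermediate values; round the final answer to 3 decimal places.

0.537%

Assessed value = $1,129,600 × 0.68 = $768,128
Ashby Township: $768,128 × 0.0042 = $3,226.1376
City of Corbett: $768,128 × 0.0025 = $1,920.32
Transit Authority: $768,128 × 0.0012 = $921.7536
Total tax = $6,068.2112
Effective rate = $6,068.2112 ÷ $1,129,600 = 0.537% of market value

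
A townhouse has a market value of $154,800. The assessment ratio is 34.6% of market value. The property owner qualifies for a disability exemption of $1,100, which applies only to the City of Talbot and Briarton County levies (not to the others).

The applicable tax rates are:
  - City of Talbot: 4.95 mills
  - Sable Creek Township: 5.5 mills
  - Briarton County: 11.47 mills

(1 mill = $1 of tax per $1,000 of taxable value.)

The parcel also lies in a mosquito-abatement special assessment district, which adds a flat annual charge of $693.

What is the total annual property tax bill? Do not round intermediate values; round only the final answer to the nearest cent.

Assessed value = $154,800 × 0.346 = $53,560.8
City of Talbot: ($53,560.8 − $1,100) × 0.00495 = $52,460.8 × 0.00495 = $259.68096
Sable Creek Township: $53,560.8 × 0.0055 = $294.5844
Briarton County: ($53,560.8 − $1,100) × 0.01147 = $52,460.8 × 0.01147 = $601.725376
Levies subtotal = $1,155.990736
Total = $1,155.990736 + $693 = $1,848.990736

$1,848.99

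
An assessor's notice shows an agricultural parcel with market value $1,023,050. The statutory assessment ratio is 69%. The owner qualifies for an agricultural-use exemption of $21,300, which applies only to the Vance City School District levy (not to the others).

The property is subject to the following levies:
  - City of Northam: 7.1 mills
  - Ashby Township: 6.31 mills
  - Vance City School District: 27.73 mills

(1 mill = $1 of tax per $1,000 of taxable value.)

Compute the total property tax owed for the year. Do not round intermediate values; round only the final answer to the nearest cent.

Assessed value = $1,023,050 × 0.69 = $705,904.5
City of Northam: $705,904.5 × 0.0071 = $5,011.92195
Ashby Township: $705,904.5 × 0.00631 = $4,454.257395
Vance City School District: ($705,904.5 − $21,300) × 0.02773 = $684,604.5 × 0.02773 = $18,984.082785
Total = $28,450.26213

$28,450.26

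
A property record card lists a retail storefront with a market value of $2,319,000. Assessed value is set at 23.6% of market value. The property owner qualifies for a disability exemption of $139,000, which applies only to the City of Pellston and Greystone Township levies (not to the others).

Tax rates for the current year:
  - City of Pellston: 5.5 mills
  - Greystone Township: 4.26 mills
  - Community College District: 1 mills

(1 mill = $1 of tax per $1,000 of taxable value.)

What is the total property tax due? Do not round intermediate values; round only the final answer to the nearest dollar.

Assessed value = $2,319,000 × 0.236 = $547,284
City of Pellston: ($547,284 − $139,000) × 0.0055 = $408,284 × 0.0055 = $2,245.562
Greystone Township: ($547,284 − $139,000) × 0.00426 = $408,284 × 0.00426 = $1,739.28984
Community College District: $547,284 × 0.001 = $547.284
Total = $4,532.13584

$4,532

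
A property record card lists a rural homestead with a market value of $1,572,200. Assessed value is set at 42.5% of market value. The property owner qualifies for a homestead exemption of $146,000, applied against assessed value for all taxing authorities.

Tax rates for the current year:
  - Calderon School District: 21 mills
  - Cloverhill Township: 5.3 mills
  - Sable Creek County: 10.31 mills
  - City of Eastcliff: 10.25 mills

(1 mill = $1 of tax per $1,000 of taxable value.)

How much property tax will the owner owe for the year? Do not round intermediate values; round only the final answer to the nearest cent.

Assessed value = $1,572,200 × 0.425 = $668,185
Taxable value = $668,185 − $146,000 = $522,185
Calderon School District: $522,185 × 0.021 = $10,965.885
Cloverhill Township: $522,185 × 0.0053 = $2,767.5805
Sable Creek County: $522,185 × 0.01031 = $5,383.72735
City of Eastcliff: $522,185 × 0.01025 = $5,352.39625
Total = $10,965.885 + $2,767.5805 + $5,383.72735 + $5,352.39625 = $24,469.5891

$24,469.59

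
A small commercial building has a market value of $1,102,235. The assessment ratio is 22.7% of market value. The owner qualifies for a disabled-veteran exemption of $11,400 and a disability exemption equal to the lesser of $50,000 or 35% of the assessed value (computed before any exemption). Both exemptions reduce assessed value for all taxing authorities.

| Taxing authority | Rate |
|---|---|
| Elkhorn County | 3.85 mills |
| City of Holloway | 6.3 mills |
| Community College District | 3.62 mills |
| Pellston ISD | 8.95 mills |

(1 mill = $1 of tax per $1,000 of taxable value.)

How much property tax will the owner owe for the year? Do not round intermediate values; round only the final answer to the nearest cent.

Assessed value = $1,102,235 × 0.227 = $250,207.345
Disability exemption = min($50,000, 35% × $250,207.345) = min($50,000, $87,572.57075) = $50,000 (dollar cap binds)
Taxable value = $250,207.345 − $11,400 − $50,000 = $188,807.345
Elkhorn County: $188,807.345 × 0.00385 = $726.90827825
City of Holloway: $188,807.345 × 0.0063 = $1,189.4862735
Community College District: $188,807.345 × 0.00362 = $683.4825889
Pellston ISD: $188,807.345 × 0.00895 = $1,689.82573775
Total = $4,289.7028784

$4,289.70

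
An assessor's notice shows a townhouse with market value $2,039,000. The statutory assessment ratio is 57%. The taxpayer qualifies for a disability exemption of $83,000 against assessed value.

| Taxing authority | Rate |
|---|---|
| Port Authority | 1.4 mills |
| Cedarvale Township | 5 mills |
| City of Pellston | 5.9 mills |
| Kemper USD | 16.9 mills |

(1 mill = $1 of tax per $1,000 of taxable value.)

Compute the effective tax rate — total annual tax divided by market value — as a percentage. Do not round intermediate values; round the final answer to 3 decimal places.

Assessed value = $2,039,000 × 0.57 = $1,162,230
Taxable value = $1,162,230 − $83,000 = $1,079,230
Port Authority: $1,079,230 × 0.0014 = $1,510.922
Cedarvale Township: $1,079,230 × 0.005 = $5,396.15
City of Pellston: $1,079,230 × 0.0059 = $6,367.457
Kemper USD: $1,079,230 × 0.0169 = $18,238.987
Total tax = $31,513.516
Effective rate = $31,513.516 ÷ $2,039,000 = 1.546% of market value

1.546%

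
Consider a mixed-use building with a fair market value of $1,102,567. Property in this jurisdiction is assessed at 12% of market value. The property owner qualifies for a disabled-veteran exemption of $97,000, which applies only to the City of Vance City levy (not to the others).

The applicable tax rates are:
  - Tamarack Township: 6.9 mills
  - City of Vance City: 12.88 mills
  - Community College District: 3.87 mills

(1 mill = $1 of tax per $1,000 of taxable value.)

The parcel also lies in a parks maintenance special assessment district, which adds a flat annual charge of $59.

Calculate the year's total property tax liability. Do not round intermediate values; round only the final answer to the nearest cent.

Assessed value = $1,102,567 × 0.12 = $132,308.04
Tamarack Township: $132,308.04 × 0.0069 = $912.925476
City of Vance City: ($132,308.04 − $97,000) × 0.01288 = $35,308.04 × 0.01288 = $454.7675552
Community College District: $132,308.04 × 0.00387 = $512.0321148
Levies subtotal = $1,879.725146
Total = $1,879.725146 + $59 = $1,938.725146

$1,938.73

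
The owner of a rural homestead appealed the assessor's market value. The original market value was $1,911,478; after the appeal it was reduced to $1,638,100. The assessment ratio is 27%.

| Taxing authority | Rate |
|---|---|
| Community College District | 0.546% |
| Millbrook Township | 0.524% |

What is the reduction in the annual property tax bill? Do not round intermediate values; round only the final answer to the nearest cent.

Old assessed value = $1,911,478 × 0.27 = $516,099.06
New assessed value = $1,638,100 × 0.27 = $442,287
Combined rate = 0.00546 + 0.00524 = 0.0107
Old tax = $516,099.06 × 0.0107 = $5,522.259942
New tax = $442,287 × 0.0107 = $4,732.4709
Reduction = $5,522.259942 − $4,732.4709 = $789.789042

$789.79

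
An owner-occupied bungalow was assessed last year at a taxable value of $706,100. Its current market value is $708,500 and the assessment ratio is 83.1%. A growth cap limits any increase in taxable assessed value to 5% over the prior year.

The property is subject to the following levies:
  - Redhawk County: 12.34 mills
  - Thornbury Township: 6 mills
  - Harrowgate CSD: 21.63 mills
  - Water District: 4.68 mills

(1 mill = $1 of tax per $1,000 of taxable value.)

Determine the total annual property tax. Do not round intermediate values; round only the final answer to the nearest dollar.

$26,288

Uncapped assessed value = $708,500 × 0.831 = $588,763.5
Cap limit = $706,100 × 1.05 = $741,405
Taxable assessed value = min($588,763.5, $741,405) = $588,763.5 (cap does not bind)
Redhawk County: $588,763.5 × 0.01234 = $7,265.34159
Thornbury Township: $588,763.5 × 0.006 = $3,532.581
Harrowgate CSD: $588,763.5 × 0.02163 = $12,734.954505
Water District: $588,763.5 × 0.00468 = $2,755.41318
Total = $26,288.290275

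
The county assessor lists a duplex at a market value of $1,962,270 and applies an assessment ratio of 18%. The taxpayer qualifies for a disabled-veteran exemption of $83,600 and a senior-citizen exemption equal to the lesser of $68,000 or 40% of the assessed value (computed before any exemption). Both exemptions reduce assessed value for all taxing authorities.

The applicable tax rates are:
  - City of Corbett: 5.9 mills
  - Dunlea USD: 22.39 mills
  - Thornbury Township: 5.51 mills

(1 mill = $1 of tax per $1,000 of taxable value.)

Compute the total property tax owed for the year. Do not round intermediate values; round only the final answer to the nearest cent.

$6,814.37

Assessed value = $1,962,270 × 0.18 = $353,208.6
Senior-citizen exemption = min($68,000, 40% × $353,208.6) = min($68,000, $141,283.44) = $68,000 (dollar cap binds)
Taxable value = $353,208.6 − $83,600 − $68,000 = $201,608.6
City of Corbett: $201,608.6 × 0.0059 = $1,189.49074
Dunlea USD: $201,608.6 × 0.02239 = $4,514.016554
Thornbury Township: $201,608.6 × 0.00551 = $1,110.863386
Total = $6,814.37068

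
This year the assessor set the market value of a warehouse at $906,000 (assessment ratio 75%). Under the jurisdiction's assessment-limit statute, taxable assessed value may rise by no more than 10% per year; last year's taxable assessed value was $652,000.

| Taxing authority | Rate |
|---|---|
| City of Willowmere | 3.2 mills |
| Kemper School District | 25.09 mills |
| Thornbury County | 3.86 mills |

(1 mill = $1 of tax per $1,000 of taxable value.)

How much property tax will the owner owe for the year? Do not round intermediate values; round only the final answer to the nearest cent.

$21,845.93

Uncapped assessed value = $906,000 × 0.75 = $679,500
Cap limit = $652,000 × 1.1 = $717,200
Taxable assessed value = min($679,500, $717,200) = $679,500 (cap does not bind)
City of Willowmere: $679,500 × 0.0032 = $2,174.4
Kemper School District: $679,500 × 0.02509 = $17,048.655
Thornbury County: $679,500 × 0.00386 = $2,622.87
Total = $21,845.925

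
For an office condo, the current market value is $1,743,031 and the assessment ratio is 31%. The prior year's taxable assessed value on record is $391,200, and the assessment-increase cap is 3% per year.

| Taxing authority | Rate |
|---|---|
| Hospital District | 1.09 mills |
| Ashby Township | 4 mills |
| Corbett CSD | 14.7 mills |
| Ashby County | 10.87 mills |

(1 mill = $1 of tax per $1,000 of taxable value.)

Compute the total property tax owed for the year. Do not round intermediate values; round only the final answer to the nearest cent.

$12,354.02

Uncapped assessed value = $1,743,031 × 0.31 = $540,339.61
Cap limit = $391,200 × 1.03 = $402,936
Taxable assessed value = min($540,339.61, $402,936) = $402,936 (cap binds)
Hospital District: $402,936 × 0.00109 = $439.20024
Ashby Township: $402,936 × 0.004 = $1,611.744
Corbett CSD: $402,936 × 0.0147 = $5,923.1592
Ashby County: $402,936 × 0.01087 = $4,379.91432
Total = $12,354.01776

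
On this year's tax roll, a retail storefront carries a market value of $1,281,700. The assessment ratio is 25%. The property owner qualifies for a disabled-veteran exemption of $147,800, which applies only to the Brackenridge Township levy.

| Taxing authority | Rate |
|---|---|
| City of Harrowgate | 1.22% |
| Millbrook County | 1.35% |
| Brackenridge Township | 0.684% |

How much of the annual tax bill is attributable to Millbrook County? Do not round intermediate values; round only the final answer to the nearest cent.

$4,325.74

Assessed value = $1,281,700 × 0.25 = $320,425
Millbrook County taxable value = $320,425 (exemption does not apply)
Millbrook County levy = $320,425 × 0.0135 = $4,325.7375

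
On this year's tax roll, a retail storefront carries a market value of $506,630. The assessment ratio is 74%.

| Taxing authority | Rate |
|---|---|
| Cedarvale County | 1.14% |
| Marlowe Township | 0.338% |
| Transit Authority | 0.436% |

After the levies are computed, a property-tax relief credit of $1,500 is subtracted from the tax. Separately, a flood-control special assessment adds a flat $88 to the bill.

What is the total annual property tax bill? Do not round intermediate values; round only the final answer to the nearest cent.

Assessed value = $506,630 × 0.74 = $374,906.2
Cedarvale County: $374,906.2 × 0.0114 = $4,273.93068
Marlowe Township: $374,906.2 × 0.00338 = $1,267.182956
Transit Authority: $374,906.2 × 0.00436 = $1,634.591032
Levies subtotal = $7,175.704668
After credit = $7,175.704668 − $1,500 = $5,675.704668
Total = $5,675.704668 + $88 = $5,763.704668

$5,763.70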